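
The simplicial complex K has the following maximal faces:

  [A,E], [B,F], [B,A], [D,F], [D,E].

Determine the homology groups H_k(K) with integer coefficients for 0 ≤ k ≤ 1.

H_0 = Z,  H_1 = Z.

Fix the vertex order A < B < D < E < F and write every simplex with vertices in increasing order. Then dim K = 1 and the simplices of K are:

  0-simplices (5): A, B, D, E, F
  1-simplices (5): AB, AE, BF, DE, DF

so the chain groups are C_0 ≅ Z^5, C_1 ≅ Z^5.

The boundary map ∂_1: C_1 → C_0 maps an edge to its endpoints' difference, ∂[p,q] = q − p. For instance
  ∂DE = E − D.
This gives a 5×5 integer matrix of rank 4; reducing to Smith normal form yields diagonal entries (1,1,1,1).

Computing H_k = (kernel of ∂_k) / (image of ∂_{k+1}):

  H_0: rank C_0 − rank ∂_1 = 5 − 4 = 1, and the invariant factors of ∂_1 are all 1, so H_0 = Z.
  H_1: rank ker ∂_1 − rank ∂_2 = (5 − 4) − 0 = 1, and there is no ∂_2, so H_1 = Z.

(K is a triangulation of the circle S^1.)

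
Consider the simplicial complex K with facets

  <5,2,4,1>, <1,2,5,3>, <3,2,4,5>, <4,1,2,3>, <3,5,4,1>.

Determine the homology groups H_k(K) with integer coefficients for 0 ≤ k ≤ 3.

Fix the vertex order 1 < 2 < 3 < 4 < 5 and write every simplex with vertices in increasing order. Then dim K = 3 and the simplices of K are:

  0-simplices (5): [1], [2], [3], [4], [5]
  1-simplices (10): [1,2], [1,3], [1,4], [1,5], [2,3], [2,4], [2,5], [3,4], [3,5], [4,5]
  2-simplices (10): [1,2,3], [1,2,4], [1,2,5], [1,3,4], [1,3,5], [1,4,5], [2,3,4], [2,3,5], [2,4,5], [3,4,5]
  3-simplices (5): [1,2,3,4], [1,2,3,5], [1,2,4,5], [1,3,4,5], [2,3,4,5]

giving chain groups C_0 ≅ Z^5, C_1 ≅ Z^10, C_2 ≅ Z^10, C_3 ≅ Z^5.

Boundary ∂_1: C_1 → C_0 sends each edge [p,q] (with p < q) to q − p. For instance
  ∂[1,3] = [3] − [1].
The resulting 5×10 matrix has rank 4, and its Smith normal form has invariant factors (1,1,1,1).

Boundary ∂_2: C_2 → C_1 acts by ∂[p,q,r] = [q,r] − [p,r] + [p,q]. For instance
  ∂[2,4,5] = [4,5] − [2,5] + [2,4],
  ∂[2,3,4] = [3,4] − [2,4] + [2,3].
The 10×10 boundary matrix has rank 6 and Smith normal form diag(1,1,1,1,1,1).

Boundary ∂_3: C_3 → C_2 sends each 3-simplex σ to the alternating sum Σ_i (−1)^i (σ with its i-th vertex removed). For instance
  ∂[1,2,4,5] = [2,4,5] − [1,4,5] + [1,2,5] − [1,2,4],
  ∂[1,2,3,4] = [2,3,4] − [1,3,4] + [1,2,4] − [1,2,3].
The 10×5 boundary matrix has rank 4 and Smith normal form diag(1,1,1,1).

From H_k ≅ ker(∂_k) / im(∂_{k+1}) we obtain:

  H_0: rank C_0 − rank ∂_1 = 5 − 4 = 1, and the invariant factors of ∂_1 are all 1, so H_0 ≅ Z.
  H_1: rank ker ∂_1 − rank ∂_2 = (10 − 4) − 6 = 0, and the invariant factors of ∂_2 are all 1, so H_1 ≅ 0.
  H_2: rank ker ∂_2 − rank ∂_3 = (10 − 6) − 4 = 0, and the invariant factors of ∂_3 are all 1, so H_2 ≅ 0.
  H_3: rank ker ∂_3 − rank ∂_4 = (5 − 4) − 0 = 1, and there is no ∂_4, so H_3 ≅ Z.

As a check, the Euler characteristic is 5 − 10 + 10 − 5 = 0, which agrees with 1 − 0 + 0 − 1 = 0.

H_0 ≅ Z,  H_1 = 0,  H_2 = 0,  H_3 ≅ Z.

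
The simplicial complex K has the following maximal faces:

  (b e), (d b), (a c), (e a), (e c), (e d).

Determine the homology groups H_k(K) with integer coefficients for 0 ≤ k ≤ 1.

We work with the vertex ordering a < b < c < d < e. The simplices of K, each written with vertices in increasing order, are:

  0-simplices (5): a, b, c, d, e
  1-simplices (6): ac, ae, bd, be, ce, de

so the chain groups are C_0 ≅ Z^5, C_1 ≅ Z^6.

The boundary map ∂_1: C_1 → C_0 sends each edge [p,q] (with p < q) to q − p.
The resulting 5×6 matrix has rank 4, and its Smith normal form has invariant factors (1,1,1,1).

Computing H_k = (kernel of ∂_k) / (image of ∂_{k+1}):

  H_0: rank C_0 − rank ∂_1 = 5 − 4 = 1, and the invariant factors of ∂_1 are all 1, so H_0 = Z.
  H_1: rank ker ∂_1 − rank ∂_2 = (6 − 4) − 0 = 2, and there is no ∂_2, so H_1 = Z^2.

As a check, the Euler characteristic is 5 − 6 = -1, which agrees with 1 − 2 = -1.

H_0 = Z,  H_1 = Z^2.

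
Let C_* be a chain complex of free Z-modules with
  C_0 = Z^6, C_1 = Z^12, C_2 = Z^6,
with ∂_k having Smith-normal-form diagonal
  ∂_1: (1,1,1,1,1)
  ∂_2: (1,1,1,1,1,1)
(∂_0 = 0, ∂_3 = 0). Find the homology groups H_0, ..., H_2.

H_0: b_0 = 6 − 0 − 5 = 1; torsion from ∂_1 factors > 1: none. So H_0 ≅ Z.
H_1: b_1 = 12 − 5 − 6 = 1; torsion from ∂_2 factors > 1: none. So H_1 ≅ Z.
H_2: b_2 = 6 − 6 − 0 = 0; torsion from ∂_3 factors > 1: none. So H_2 ≅ 0.

H_0 ≅ Z,  H_1 ≅ Z,  H_2 = 0.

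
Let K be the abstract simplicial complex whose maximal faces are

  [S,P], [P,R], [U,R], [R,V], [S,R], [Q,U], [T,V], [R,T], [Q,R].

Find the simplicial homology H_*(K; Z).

Take the total order P < Q < R < S < T < U < V on the vertex set. Then K (dimension 1) consists of the simplices:

  0-simplices (7): P, Q, R, S, T, U, V
  1-simplices (9): PR, PS, QR, QU, RS, RT, RU, RV, TV

so the chain groups are C_0 ≅ Z^7, C_1 ≅ Z^9.

∂_1: C_1 → C_0 sends each edge [p,q] (with p < q) to q − p. For instance
  ∂RS = S − R.
This gives a 7×9 integer matrix of rank 6; reducing to Smith normal form yields diagonal entries (1,1,1,1,1,1).

Reading off H_k = ker ∂_k / im ∂_{k+1}:

  H_0: rank C_0 − rank ∂_1 = 7 − 6 = 1, and the invariant factors of ∂_1 are all 1, so H_0 = Z.
  H_1: rank ker ∂_1 − rank ∂_2 = (9 − 6) − 0 = 3, and there is no ∂_2, so H_1 = Z^3.

H_0 = Z,  H_1 = Z^3.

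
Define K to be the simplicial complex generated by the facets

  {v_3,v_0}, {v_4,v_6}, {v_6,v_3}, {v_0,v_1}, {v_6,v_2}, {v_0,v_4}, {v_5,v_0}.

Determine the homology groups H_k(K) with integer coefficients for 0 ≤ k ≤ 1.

H_0 ≅ Z,  H_1 ≅ Z.

We work with the vertex ordering v_0 < v_1 < v_2 < v_3 < v_4 < v_5 < v_6. The simplices of K, each written with vertices in increasing order, are:

  0-simplices (7): [v_0], [v_1], [v_2], [v_3], [v_4], [v_5], [v_6]
  1-simplices (7): [v_0,v_1], [v_0,v_3], [v_0,v_4], [v_0,v_5], [v_2,v_6], [v_3,v_6], [v_4,v_6]

so the chain groups are C_0 ≅ Z^7, C_1 ≅ Z^7.

Boundary ∂_1: C_1 → C_0 sends each edge [p,q] (with p < q) to q − p. For instance
  ∂[v_0,v_1] = [v_1] − [v_0].
The 7×7 boundary matrix has rank 6 and Smith normal form diag(1,1,1,1,1,1).

Now H_k = ker ∂_k / im ∂_{k+1}, so:

  H_0: rank C_0 − rank ∂_1 = 7 − 6 = 1, and the invariant factors of ∂_1 are all 1, so H_0 ≅ Z.
  H_1: rank ker ∂_1 − rank ∂_2 = (7 − 6) − 0 = 1, and there is no ∂_2, so H_1 ≅ Z.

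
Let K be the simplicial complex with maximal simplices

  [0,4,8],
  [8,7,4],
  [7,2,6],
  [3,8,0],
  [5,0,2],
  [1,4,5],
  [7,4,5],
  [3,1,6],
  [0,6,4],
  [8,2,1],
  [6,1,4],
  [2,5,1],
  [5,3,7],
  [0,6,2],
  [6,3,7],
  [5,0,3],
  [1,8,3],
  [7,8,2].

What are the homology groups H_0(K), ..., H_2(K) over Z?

We work with the vertex ordering 0 < 1 < 2 < 3 < 4 < 5 < 6 < 7 < 8. The simplices of K, each written with vertices in increasing order, are:

  0-simplices (9): [0], [1], [2], [3], [4], [5], [6], [7], [8]
  1-simplices (27): (27 of them)
  2-simplices (18): [0,2,5], [0,2,6], [0,3,5], [0,3,8], [0,4,6], [0,4,8], [1,2,5], [1,2,8], [1,3,6], [1,3,8], [1,4,5], [1,4,6], [2,6,7], [2,7,8], [3,5,7], [3,6,7], [4,5,7], [4,7,8]

so the chain groups are C_0 ≅ Z^9, C_1 ≅ Z^27, C_2 ≅ Z^18.

Boundary ∂_1: C_1 → C_0 maps an edge to its endpoints' difference, ∂[p,q] = q − p.
The resulting 9×27 matrix has rank 8, and its Smith normal form has invariant factors (1,1,1,1,1,1,1,1).

∂_2: C_2 → C_1 sends each 2-simplex [p,q,r] to [q,r] − [p,r] + [p,q]. For instance
  ∂[1,3,8] = [3,8] − [1,8] + [1,3],
  ∂[0,3,5] = [3,5] − [0,5] + [0,3].
The resulting 27×18 matrix has rank 17, and its Smith normal form has invariant factors (1,1,1,1,1,1,1,1,1,1,1,1,1,1,1,1,1).

Now H_k = ker ∂_k / im ∂_{k+1}, so:

  H_0: rank C_0 − rank ∂_1 = 9 − 8 = 1, and the invariant factors of ∂_1 are all 1, so H_0 = Z.
  H_1: rank ker ∂_1 − rank ∂_2 = (27 − 8) − 17 = 2, and the invariant factors of ∂_2 are all 1, so H_1 = Z^2.
  H_2: rank ker ∂_2 − rank ∂_3 = (18 − 17) − 0 = 1, and there is no ∂_3, so H_2 = Z.

(K is a triangulation of the torus T^2.)

H_0 ≅ Z,  H_1 ≅ Z^2,  H_2 ≅ Z.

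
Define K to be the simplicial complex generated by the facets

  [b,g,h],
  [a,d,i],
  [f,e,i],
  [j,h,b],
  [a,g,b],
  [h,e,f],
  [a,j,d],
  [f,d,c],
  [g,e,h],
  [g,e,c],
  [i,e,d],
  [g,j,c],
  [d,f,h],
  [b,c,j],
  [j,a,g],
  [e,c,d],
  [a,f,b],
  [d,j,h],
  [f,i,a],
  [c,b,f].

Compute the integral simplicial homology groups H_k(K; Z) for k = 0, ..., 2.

Order the vertices as a < b < c < d < e < f < g < h < i < j. Listing each simplex with vertices in this order, K has dimension 2 with simplices:

  0-simplices (10): a, b, c, d, e, f, g, h, i, j
  1-simplices (30): ab, ad, af, ag, ai, aj, bc, bf, bg, bh, bj, cd, ce, cf, cg, cj, de, df, dh, di, dj, ef, eg, eh, ei, fh, fi, gh, gj, hj
  2-simplices (20): abf, abg, adi, adj, afi, agj, bcf, bcj, bgh, bhj, cde, cdf, ceg, cgj, dei, dfh, dhj, efh, efi, egh

giving chain groups C_0 ≅ Z^10, C_1 ≅ Z^30, C_2 ≅ Z^20.

The boundary map ∂_1: C_1 → C_0 maps an edge to its endpoints' difference, ∂[p,q] = q − p. For instance
  ∂ad = d − a.
The 10×30 boundary matrix has rank 9 and Smith normal form diag(1,1,1,1,1,1,1,1,1).

Boundary ∂_2: C_2 → C_1 maps a triangle to the signed sum of its edges. For instance
  ∂adj = dj − aj + ad,
  ∂bcf = cf − bf + bc.
The 30×20 boundary matrix has rank 20 and Smith normal form diag(1,1,1,1,1,1,1,1,1,1,1,1,1,1,1,1,1,1,1,2).

Computing H_k = (kernel of ∂_k) / (image of ∂_{k+1}):

  H_0: rank C_0 − rank ∂_1 = 10 − 9 = 1, and the invariant factors of ∂_1 are all 1, so H_0 ≅ Z.
  H_1: rank ker ∂_1 − rank ∂_2 = (30 − 9) − 20 = 1, and ∂_2 has invariant factor 2 > 1, so H_1 ≅ Z ⊕ Z/2Z.
  H_2: rank ker ∂_2 − rank ∂_3 = (20 − 20) − 0 = 0, and there is no ∂_3, so H_2 ≅ 0.

H_0 ≅ Z,  H_1 ≅ Z ⊕ Z/2Z,  H_2 = 0.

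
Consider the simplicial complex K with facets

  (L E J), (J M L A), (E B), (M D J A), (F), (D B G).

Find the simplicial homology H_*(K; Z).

H_0 = Z^2,  H_1 = Z,  H_2 = 0,  H_3 = 0.

Fix the vertex order A < B < D < E < F < G < J < L < M and write every simplex with vertices in increasing order. Then dim K = 3 and the simplices of K are:

  0-simplices (9): A, B, D, E, F, G, J, L, M
  1-simplices (15): AD, AJ, AL, AM, BD, BE, BG, DG, DJ, DM, EJ, EL, JL, JM, LM
  2-simplices (9): ADJ, ADM, AJL, AJM, ALM, BDG, DJM, EJL, JLM
  3-simplices (2): ADJM, AJLM

giving chain groups C_0 ≅ Z^9, C_1 ≅ Z^15, C_2 ≅ Z^9, C_3 ≅ Z^2.

∂_1: C_1 → C_0 is given by ∂[p,q] = [q] − [p]. For instance
  ∂EJ = J − E.
The 9×15 boundary matrix has rank 7 and Smith normal form diag(1,1,1,1,1,1,1).

The boundary map ∂_2: C_2 → C_1 sends each 2-simplex [p,q,r] to [q,r] − [p,r] + [p,q]. For instance
  ∂AJL = JL − AL + AJ,
  ∂JLM = LM − JM + JL.
The resulting 15×9 matrix has rank 7, and its Smith normal form has invariant factors (1,1,1,1,1,1,1).

Boundary ∂_3: C_3 → C_2 sends each 3-simplex σ to the alternating sum Σ_i (−1)^i (σ with its i-th vertex removed). For instance
  ∂ADJM = DJM − AJM + ADM − ADJ,
  ∂AJLM = JLM − ALM + AJM − AJL.
As a 9×2 matrix over Z this has rank 2, with invariant factors (1,1).

Computing H_k = (kernel of ∂_k) / (image of ∂_{k+1}):

  H_0: rank C_0 − rank ∂_1 = 9 − 7 = 2, and the invariant factors of ∂_1 are all 1, so H_0 ≅ Z^2.
  H_1: rank ker ∂_1 − rank ∂_2 = (15 − 7) − 7 = 1, and the invariant factors of ∂_2 are all 1, so H_1 ≅ Z.
  H_2: rank ker ∂_2 − rank ∂_3 = (9 − 7) − 2 = 0, and the invariant factors of ∂_3 are all 1, so H_2 ≅ 0.
  H_3: rank ker ∂_3 − rank ∂_4 = (2 − 2) − 0 = 0, and there is no ∂_4, so H_3 ≅ 0.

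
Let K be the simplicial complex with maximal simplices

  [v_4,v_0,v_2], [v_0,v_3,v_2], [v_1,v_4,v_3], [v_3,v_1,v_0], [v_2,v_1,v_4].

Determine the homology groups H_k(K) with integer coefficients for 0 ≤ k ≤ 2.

H_0 ≅ Z,  H_1 ≅ Z,  H_2 = 0.

Take the total order v_0 < v_1 < v_2 < v_3 < v_4 on the vertex set. Then K (dimension 2) consists of the simplices:

  0-simplices (5): [v_0], [v_1], [v_2], [v_3], [v_4]
  1-simplices (10): [v_0,v_1], [v_0,v_2], [v_0,v_3], [v_0,v_4], [v_1,v_2], [v_1,v_3], [v_1,v_4], [v_2,v_3], [v_2,v_4], [v_3,v_4]
  2-simplices (5): [v_0,v_1,v_3], [v_0,v_2,v_3], [v_0,v_2,v_4], [v_1,v_2,v_4], [v_1,v_3,v_4]

Hence C_0 ≅ Z^5, C_1 ≅ Z^10, C_2 ≅ Z^5.

The boundary map ∂_1: C_1 → C_0 maps an edge to its endpoints' difference, ∂[p,q] = q − p.
This gives a 5×10 integer matrix of rank 4; reducing to Smith normal form yields diagonal entries (1,1,1,1).

∂_2: C_2 → C_1 sends each 2-simplex [p,q,r] to [q,r] − [p,r] + [p,q]. For instance
  ∂[v_0,v_2,v_4] = [v_2,v_4] − [v_0,v_4] + [v_0,v_2],
  ∂[v_0,v_1,v_3] = [v_1,v_3] − [v_0,v_3] + [v_0,v_1].
This gives a 10×5 integer matrix of rank 5; reducing to Smith normal form yields diagonal entries (1,1,1,1,1).

Now H_k = ker ∂_k / im ∂_{k+1}, so:

  H_0: rank C_0 − rank ∂_1 = 5 − 4 = 1, and the invariant factors of ∂_1 are all 1, so H_0 = Z.
  H_1: rank ker ∂_1 − rank ∂_2 = (10 − 4) − 5 = 1, and the invariant factors of ∂_2 are all 1, so H_1 = Z.
  H_2: rank ker ∂_2 − rank ∂_3 = (5 − 5) − 0 = 0, and there is no ∂_3, so H_2 = 0.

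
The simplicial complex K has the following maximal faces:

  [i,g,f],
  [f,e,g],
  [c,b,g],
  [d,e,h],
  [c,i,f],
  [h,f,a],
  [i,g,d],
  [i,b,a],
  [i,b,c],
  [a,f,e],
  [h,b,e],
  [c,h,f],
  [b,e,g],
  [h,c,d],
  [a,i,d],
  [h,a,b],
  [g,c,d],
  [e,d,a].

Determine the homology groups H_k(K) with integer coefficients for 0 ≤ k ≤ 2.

H_0 ≅ Z,  H_1 ≅ Z ⊕ Z/2Z,  H_2 = 0.

We work with the vertex ordering a < b < c < d < e < f < g < h < i. The simplices of K, each written with vertices in increasing order, are:

  0-simplices (9): a, b, c, d, e, f, g, h, i
  1-simplices (27): ab, ad, ae, af, ah, ai, bc, be, bg, bh, bi, cd, cf, cg, ch, ci, de, dg, dh, di, ef, eg, eh, fg, fh, fi, gi
  2-simplices (18): abh, abi, ade, adi, aef, afh, bcg, bci, beg, beh, cdg, cdh, cfh, cfi, deh, dgi, efg, fgi

so the chain groups are C_0 ≅ Z^9, C_1 ≅ Z^27, C_2 ≅ Z^18.

Boundary ∂_1: C_1 → C_0 sends each edge [p,q] (with p < q) to q − p.
The resulting 9×27 matrix has rank 8, and its Smith normal form has invariant factors (1,1,1,1,1,1,1,1).

Boundary ∂_2: C_2 → C_1 sends each 2-simplex [p,q,r] to [q,r] − [p,r] + [p,q]. For instance
  ∂cdg = dg − cg + cd,
  ∂adi = di − ai + ad.
The 27×18 boundary matrix has rank 18 and Smith normal form diag(1,1,1,1,1,1,1,1,1,1,1,1,1,1,1,1,1,2).

From H_k ≅ ker(∂_k) / im(∂_{k+1}) we obtain:

  H_0: rank C_0 − rank ∂_1 = 9 − 8 = 1, and the invariant factors of ∂_1 are all 1, so H_0 ≅ Z.
  H_1: rank ker ∂_1 − rank ∂_2 = (27 − 8) − 18 = 1, and ∂_2 has invariant factor 2 > 1, so H_1 ≅ Z ⊕ Z/2Z.
  H_2: rank ker ∂_2 − rank ∂_3 = (18 − 18) − 0 = 0, and there is no ∂_3, so H_2 ≅ 0.

(K is a triangulation of the Klein bottle.)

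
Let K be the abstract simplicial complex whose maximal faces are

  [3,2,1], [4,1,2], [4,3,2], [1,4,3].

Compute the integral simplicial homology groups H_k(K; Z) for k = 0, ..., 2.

H_0 ≅ Z,  H_1 = 0,  H_2 ≅ Z.

We work with the vertex ordering 1 < 2 < 3 < 4. The simplices of K, each written with vertices in increasing order, are:

  0-simplices (4): [1], [2], [3], [4]
  1-simplices (6): [1,2], [1,3], [1,4], [2,3], [2,4], [3,4]
  2-simplices (4): [1,2,3], [1,2,4], [1,3,4], [2,3,4]

so the chain groups are C_0 ≅ Z^4, C_1 ≅ Z^6, C_2 ≅ Z^4.

∂_1: C_1 → C_0 sends each edge [p,q] (with p < q) to q − p.
As a 4×6 matrix over Z this has rank 3, with invariant factors (1,1,1).

Boundary ∂_2: C_2 → C_1 sends each 2-simplex [p,q,r] to [q,r] − [p,r] + [p,q]. For instance
  ∂[1,2,4] = [2,4] − [1,4] + [1,2],
  ∂[1,2,3] = [2,3] − [1,3] + [1,2].
This gives a 6×4 integer matrix of rank 3; reducing to Smith normal form yields diagonal entries (1,1,1).

Reading off H_k = ker ∂_k / im ∂_{k+1}:

  H_0: rank C_0 − rank ∂_1 = 4 − 3 = 1, and the invariant factors of ∂_1 are all 1, so H_0 ≅ Z.
  H_1: rank ker ∂_1 − rank ∂_2 = (6 − 3) − 3 = 0, and the invariant factors of ∂_2 are all 1, so H_1 ≅ 0.
  H_2: rank ker ∂_2 − rank ∂_3 = (4 − 3) − 0 = 1, and there is no ∂_3, so H_2 ≅ Z.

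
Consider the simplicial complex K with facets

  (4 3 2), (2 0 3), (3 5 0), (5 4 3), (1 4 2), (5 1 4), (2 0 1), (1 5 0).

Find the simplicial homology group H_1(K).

H_1 ≅ 0.

We work with the vertex ordering 0 < 1 < 2 < 3 < 4 < 5. The simplices of K, each written with vertices in increasing order, are:

  0-simplices (6): [0], [1], [2], [3], [4], [5]
  1-simplices (12): [0,1], [0,2], [0,3], [0,5], [1,2], [1,4], [1,5], [2,3], [2,4], [3,4], [3,5], [4,5]
  2-simplices (8): [0,1,2], [0,1,5], [0,2,3], [0,3,5], [1,2,4], [1,4,5], [2,3,4], [3,4,5]

Hence C_0 ≅ Z^6, C_1 ≅ Z^12, C_2 ≅ Z^8.

∂_1: C_1 → C_0 sends each edge [p,q] (with p < q) to q − p.
The 6×12 boundary matrix has rank 5 and Smith normal form diag(1,1,1,1,1).

Boundary ∂_2: C_2 → C_1 acts by ∂[p,q,r] = [q,r] − [p,r] + [p,q]. For instance
  ∂[0,1,5] = [1,5] − [0,5] + [0,1],
  ∂[2,3,4] = [3,4] − [2,4] + [2,3].
The resulting 12×8 matrix has rank 7, and its Smith normal form has invariant factors (1,1,1,1,1,1,1).

Now H_k = ker ∂_k / im ∂_{k+1}, so:

  H_1: rank ker ∂_1 − rank ∂_2 = (12 − 5) − 7 = 0, and the invariant factors of ∂_2 are all 1, so H_1 = 0.

(K is a triangulation of the 2-sphere S^2.)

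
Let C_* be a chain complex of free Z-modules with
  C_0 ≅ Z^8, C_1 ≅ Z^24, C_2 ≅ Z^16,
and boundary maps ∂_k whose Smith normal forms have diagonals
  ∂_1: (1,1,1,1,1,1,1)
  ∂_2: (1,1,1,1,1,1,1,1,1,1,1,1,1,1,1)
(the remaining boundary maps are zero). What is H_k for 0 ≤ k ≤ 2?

H_0 ≅ Z,  H_1 ≅ Z^2,  H_2 ≅ Z.

H_0: b_0 = 8 − 0 − 7 = 1; torsion from ∂_1 factors > 1: none. So H_0 ≅ Z.
H_1: b_1 = 24 − 7 − 15 = 2; torsion from ∂_2 factors > 1: none. So H_1 ≅ Z^2.
H_2: b_2 = 16 − 15 − 0 = 1; torsion from ∂_3 factors > 1: none. So H_2 ≅ Z.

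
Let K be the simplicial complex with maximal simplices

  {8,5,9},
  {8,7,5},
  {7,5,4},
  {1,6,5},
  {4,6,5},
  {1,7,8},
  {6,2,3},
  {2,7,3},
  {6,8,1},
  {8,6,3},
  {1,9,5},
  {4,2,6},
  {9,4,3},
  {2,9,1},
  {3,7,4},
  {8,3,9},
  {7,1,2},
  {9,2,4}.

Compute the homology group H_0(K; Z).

H_0 = Z.

Order the vertices as 1 < 2 < 3 < 4 < 5 < 6 < 7 < 8 < 9. Listing each simplex with vertices in this order, K has dimension 2 with simplices:

  0-simplices (9): [1], [2], [3], [4], [5], [6], [7], [8], [9]
  1-simplices (27): (27 of them)
  2-simplices (18): [1,2,7], [1,2,9], [1,5,6], [1,5,9], [1,6,8], [1,7,8], [2,3,6], [2,3,7], [2,4,6], [2,4,9], [3,4,7], [3,4,9], [3,6,8], [3,8,9], [4,5,6], [4,5,7], [5,7,8], [5,8,9]

so the chain groups are C_0 ≅ Z^9, C_1 ≅ Z^27, C_2 ≅ Z^18.

∂_1: C_1 → C_0 maps an edge to its endpoints' difference, ∂[p,q] = q − p.
This gives a 9×27 integer matrix of rank 8; reducing to Smith normal form yields diagonal entries (1,1,1,1,1,1,1,1).

The boundary map ∂_2: C_2 → C_1 acts by ∂[p,q,r] = [q,r] − [p,r] + [p,q]. For instance
  ∂[3,8,9] = [8,9] − [3,9] + [3,8],
  ∂[1,6,8] = [6,8] − [1,8] + [1,6].
The resulting 27×18 matrix has rank 18, and its Smith normal form has invariant factors (1,1,1,1,1,1,1,1,1,1,1,1,1,1,1,1,1,2).

Computing H_k = (kernel of ∂_k) / (image of ∂_{k+1}):

  H_0: rank C_0 − rank ∂_1 = 9 − 8 = 1, and the invariant factors of ∂_1 are all 1, so H_0 = Z.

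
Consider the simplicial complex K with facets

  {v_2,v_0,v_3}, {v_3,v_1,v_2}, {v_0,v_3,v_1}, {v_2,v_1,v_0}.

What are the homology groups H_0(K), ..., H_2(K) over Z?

H_0 ≅ Z,  H_1 = 0,  H_2 ≅ Z.

Take the total order v_0 < v_1 < v_2 < v_3 on the vertex set. Then K (dimension 2) consists of the simplices:

  0-simplices (4): [v_0], [v_1], [v_2], [v_3]
  1-simplices (6): [v_0,v_1], [v_0,v_2], [v_0,v_3], [v_1,v_2], [v_1,v_3], [v_2,v_3]
  2-simplices (4): [v_0,v_1,v_2], [v_0,v_1,v_3], [v_0,v_2,v_3], [v_1,v_2,v_3]

Hence C_0 ≅ Z^4, C_1 ≅ Z^6, C_2 ≅ Z^4.

Boundary ∂_1: C_1 → C_0 maps an edge to its endpoints' difference, ∂[p,q] = q − p.
The 4×6 boundary matrix has rank 3 and Smith normal form diag(1,1,1).

The boundary map ∂_2: C_2 → C_1 maps a triangle to the signed sum of its edges. For instance
  ∂[v_0,v_2,v_3] = [v_2,v_3] − [v_0,v_3] + [v_0,v_2],
  ∂[v_1,v_2,v_3] = [v_2,v_3] − [v_1,v_3] + [v_1,v_2].
The resulting 6×4 matrix has rank 3, and its Smith normal form has invariant factors (1,1,1).

Now H_k = ker ∂_k / im ∂_{k+1}, so:

  H_0: rank C_0 − rank ∂_1 = 4 − 3 = 1, and the invariant factors of ∂_1 are all 1, so H_0 = Z.
  H_1: rank ker ∂_1 − rank ∂_2 = (6 − 3) − 3 = 0, and the invariant factors of ∂_2 are all 1, so H_1 = 0.
  H_2: rank ker ∂_2 − rank ∂_3 = (4 − 3) − 0 = 1, and there is no ∂_3, so H_2 = Z.

(K is a triangulation of the 2-sphere S^2.)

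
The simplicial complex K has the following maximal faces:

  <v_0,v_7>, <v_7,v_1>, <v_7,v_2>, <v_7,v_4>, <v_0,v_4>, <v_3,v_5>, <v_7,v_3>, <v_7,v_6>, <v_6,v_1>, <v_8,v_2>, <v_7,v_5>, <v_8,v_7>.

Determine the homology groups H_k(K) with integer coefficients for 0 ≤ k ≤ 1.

Fix the vertex order v_0 < v_1 < v_2 < v_3 < v_4 < v_5 < v_6 < v_7 < v_8 and write every simplex with vertices in increasing order. Then dim K = 1 and the simplices of K are:

  0-simplices (9): [v_0], [v_1], [v_2], [v_3], [v_4], [v_5], [v_6], [v_7], [v_8]
  1-simplices (12): [v_0,v_4], [v_0,v_7], [v_1,v_6], [v_1,v_7], [v_2,v_7], [v_2,v_8], [v_3,v_5], [v_3,v_7], [v_4,v_7], [v_5,v_7], [v_6,v_7], [v_7,v_8]

so the chain groups are C_0 ≅ Z^9, C_1 ≅ Z^12.

The boundary map ∂_1: C_1 → C_0 is given by ∂[p,q] = [q] − [p]. For instance
  ∂[v_5,v_7] = [v_7] − [v_5].
As a 9×12 matrix over Z this has rank 8, with invariant factors (1,1,1,1,1,1,1,1).

From H_k ≅ ker(∂_k) / im(∂_{k+1}) we obtain:

  H_0: rank C_0 − rank ∂_1 = 9 − 8 = 1, and the invariant factors of ∂_1 are all 1, so H_0 ≅ Z.
  H_1: rank ker ∂_1 − rank ∂_2 = (12 − 8) − 0 = 4, and there is no ∂_2, so H_1 ≅ Z^4.

H_0 = Z,  H_1 = Z^4.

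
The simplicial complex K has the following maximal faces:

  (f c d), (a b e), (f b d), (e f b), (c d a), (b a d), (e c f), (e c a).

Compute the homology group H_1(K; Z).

Fix the vertex order a < b < c < d < e < f and write every simplex with vertices in increasing order. Then dim K = 2 and the simplices of K are:

  0-simplices (6): a, b, c, d, e, f
  1-simplices (12): ab, ac, ad, ae, bd, be, bf, cd, ce, cf, df, ef
  2-simplices (8): abd, abe, acd, ace, bdf, bef, cdf, cef

giving chain groups C_0 ≅ Z^6, C_1 ≅ Z^12, C_2 ≅ Z^8.

Boundary ∂_1: C_1 → C_0 sends each edge [p,q] (with p < q) to q − p.
As a 6×12 matrix over Z this has rank 5, with invariant factors (1,1,1,1,1).

The boundary map ∂_2: C_2 → C_1 sends each 2-simplex [p,q,r] to [q,r] − [p,r] + [p,q]. For instance
  ∂bdf = df − bf + bd,
  ∂abd = bd − ad + ab.
As a 12×8 matrix over Z this has rank 7, with invariant factors (1,1,1,1,1,1,1).

Now H_k = ker ∂_k / im ∂_{k+1}, so:

  H_1: rank ker ∂_1 − rank ∂_2 = (12 − 5) − 7 = 0, and the invariant factors of ∂_2 are all 1, so H_1 ≅ 0.

(K is a triangulation of the 2-sphere S^2.)

H_1 ≅ 0.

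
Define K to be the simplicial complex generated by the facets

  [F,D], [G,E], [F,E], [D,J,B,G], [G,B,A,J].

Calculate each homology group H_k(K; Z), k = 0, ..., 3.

K has 7 vertices, 12 edges, 7 triangles, 2 3-simplices.
rank ∂_0 = 0, rank ∂_1 = 6 ⇒ b_0 = 7 − 0 − 6 = 1; all invariant factors of ∂_1 are 1 so no torsion. So H_0 ≅ Z.
rank ∂_1 = 6, rank ∂_2 = 5 ⇒ b_1 = 12 − 6 − 5 = 1; all invariant factors of ∂_2 are 1 so no torsion. So H_1 ≅ Z.
rank ∂_2 = 5, rank ∂_3 = 2 ⇒ b_2 = 7 − 5 − 2 = 0; all invariant factors of ∂_3 are 1 so no torsion. So H_2 ≅ 0.
rank ∂_3 = 2, rank ∂_4 = 0 ⇒ b_3 = 2 − 2 − 0 = 0. So H_3 ≅ 0.

H_0 = Z,  H_1 = Z,  H_2 = 0,  H_3 = 0.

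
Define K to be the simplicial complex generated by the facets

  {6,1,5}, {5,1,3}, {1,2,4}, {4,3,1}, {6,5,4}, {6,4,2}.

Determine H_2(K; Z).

Fix the vertex order 1 < 2 < 3 < 4 < 5 < 6 and write every simplex with vertices in increasing order. Then dim K = 2 and the simplices of K are:

  0-simplices (6): [1], [2], [3], [4], [5], [6]
  1-simplices (12): [1,2], [1,3], [1,4], [1,5], [1,6], [2,4], [2,6], [3,4], [3,5], [4,5], [4,6], [5,6]
  2-simplices (6): [1,2,4], [1,3,4], [1,3,5], [1,5,6], [2,4,6], [4,5,6]

Hence C_0 ≅ Z^6, C_1 ≅ Z^12, C_2 ≅ Z^6.

∂_1: C_1 → C_0 sends each edge [p,q] (with p < q) to q − p. For instance
  ∂[1,4] = [4] − [1].
As a 6×12 matrix over Z this has rank 5, with invariant factors (1,1,1,1,1).

∂_2: C_2 → C_1 sends each 2-simplex [p,q,r] to [q,r] − [p,r] + [p,q]. For instance
  ∂[1,3,5] = [3,5] − [1,5] + [1,3],
  ∂[1,2,4] = [2,4] − [1,4] + [1,2].
The resulting 12×6 matrix has rank 6, and its Smith normal form has invariant factors (1,1,1,1,1,1).

Computing H_k = (kernel of ∂_k) / (image of ∂_{k+1}):

  H_2: rank ker ∂_2 − rank ∂_3 = (6 − 6) − 0 = 0, and there is no ∂_3, so H_2 = 0.

H_2 = 0.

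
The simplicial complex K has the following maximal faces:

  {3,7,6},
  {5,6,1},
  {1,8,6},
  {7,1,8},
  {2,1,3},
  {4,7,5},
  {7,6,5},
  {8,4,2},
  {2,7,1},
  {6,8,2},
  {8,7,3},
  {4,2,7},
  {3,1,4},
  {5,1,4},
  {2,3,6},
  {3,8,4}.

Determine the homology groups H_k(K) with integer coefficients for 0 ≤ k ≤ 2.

Take the total order 1 < 2 < 3 < 4 < 5 < 6 < 7 < 8 on the vertex set. Then K (dimension 2) consists of the simplices:

  0-simplices (8): [1], [2], [3], [4], [5], [6], [7], [8]
  1-simplices (24): (24 of them)
  2-simplices (16): [1,2,3], [1,2,7], [1,3,4], [1,4,5], [1,5,6], [1,6,8], [1,7,8], [2,3,6], [2,4,7], [2,4,8], [2,6,8], [3,4,8], [3,6,7], [3,7,8], [4,5,7], [5,6,7]

giving chain groups C_0 ≅ Z^8, C_1 ≅ Z^24, C_2 ≅ Z^16.

∂_1: C_1 → C_0 maps an edge to its endpoints' difference, ∂[p,q] = q − p.
This gives a 8×24 integer matrix of rank 7; reducing to Smith normal form yields diagonal entries (1,1,1,1,1,1,1).

Boundary ∂_2: C_2 → C_1 sends each 2-simplex [p,q,r] to [q,r] − [p,r] + [p,q]. For instance
  ∂[1,6,8] = [6,8] − [1,8] + [1,6],
  ∂[2,6,8] = [6,8] − [2,8] + [2,6].
The resulting 24×16 matrix has rank 15, and its Smith normal form has invariant factors (1,1,1,1,1,1,1,1,1,1,1,1,1,1,1).

From H_k ≅ ker(∂_k) / im(∂_{k+1}) we obtain:

  H_0: rank C_0 − rank ∂_1 = 8 − 7 = 1, and the invariant factors of ∂_1 are all 1, so H_0 ≅ Z.
  H_1: rank ker ∂_1 − rank ∂_2 = (24 − 7) − 15 = 2, and the invariant factors of ∂_2 are all 1, so H_1 ≅ Z^2.
  H_2: rank ker ∂_2 − rank ∂_3 = (16 − 15) − 0 = 1, and there is no ∂_3, so H_2 ≅ Z.

As a check, the Euler characteristic is 8 − 24 + 16 = 0, which agrees with 1 − 2 + 1 = 0.
(K is a triangulation of the torus T^2.)

H_0 = Z,  H_1 = Z^2,  H_2 = Z.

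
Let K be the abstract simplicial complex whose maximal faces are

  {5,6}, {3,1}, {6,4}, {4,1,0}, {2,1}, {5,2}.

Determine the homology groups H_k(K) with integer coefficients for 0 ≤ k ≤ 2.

Order the vertices as 0 < 1 < 2 < 3 < 4 < 5 < 6. Listing each simplex with vertices in this order, K has dimension 2 with simplices:

  0-simplices (7): [0], [1], [2], [3], [4], [5], [6]
  1-simplices (8): [0,1], [0,4], [1,2], [1,3], [1,4], [2,5], [4,6], [5,6]
  2-simplices (1): [0,1,4]

so the chain groups are C_0 ≅ Z^7, C_1 ≅ Z^8, C_2 ≅ Z^1.

∂_1: C_1 → C_0 maps an edge to its endpoints' difference, ∂[p,q] = q − p.
The resulting 7×8 matrix has rank 6, and its Smith normal form has invariant factors (1,1,1,1,1,1).

∂_2: C_2 → C_1 maps a triangle to the signed sum of its edges. For instance
  ∂[0,1,4] = [1,4] − [0,4] + [0,1].
This gives a 8×1 integer matrix of rank 1; reducing to Smith normal form yields diagonal entries (1).

Now H_k = ker ∂_k / im ∂_{k+1}, so:

  H_0: rank C_0 − rank ∂_1 = 7 − 6 = 1, and the invariant factors of ∂_1 are all 1, so H_0 ≅ Z.
  H_1: rank ker ∂_1 − rank ∂_2 = (8 − 6) − 1 = 1, and the invariant factors of ∂_2 are all 1, so H_1 ≅ Z.
  H_2: rank ker ∂_2 − rank ∂_3 = (1 − 1) − 0 = 0, and there is no ∂_3, so H_2 ≅ 0.

H_0 ≅ Z,  H_1 ≅ Z,  H_2 = 0.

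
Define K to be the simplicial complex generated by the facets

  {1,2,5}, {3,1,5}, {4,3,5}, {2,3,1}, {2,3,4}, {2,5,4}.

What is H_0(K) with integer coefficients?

Take the total order 1 < 2 < 3 < 4 < 5 on the vertex set. Then K (dimension 2) consists of the simplices:

  0-simplices (5): [1], [2], [3], [4], [5]
  1-simplices (9): [1,2], [1,3], [1,5], [2,3], [2,4], [2,5], [3,4], [3,5], [4,5]
  2-simplices (6): [1,2,3], [1,2,5], [1,3,5], [2,3,4], [2,4,5], [3,4,5]

so the chain groups are C_0 ≅ Z^5, C_1 ≅ Z^9, C_2 ≅ Z^6.

The boundary map ∂_1: C_1 → C_0 sends each edge [p,q] (with p < q) to q − p. For instance
  ∂[2,3] = [3] − [2].
The 5×9 boundary matrix has rank 4 and Smith normal form diag(1,1,1,1).

∂_2: C_2 → C_1 maps a triangle to the signed sum of its edges. For instance
  ∂[1,3,5] = [3,5] − [1,5] + [1,3],
  ∂[2,4,5] = [4,5] − [2,5] + [2,4].
The resulting 9×6 matrix has rank 5, and its Smith normal form has invariant factors (1,1,1,1,1).

From H_k ≅ ker(∂_k) / im(∂_{k+1}) we obtain:

  H_0: rank C_0 − rank ∂_1 = 5 − 4 = 1, and the invariant factors of ∂_1 are all 1, so H_0 ≅ Z.

H_0 = Z.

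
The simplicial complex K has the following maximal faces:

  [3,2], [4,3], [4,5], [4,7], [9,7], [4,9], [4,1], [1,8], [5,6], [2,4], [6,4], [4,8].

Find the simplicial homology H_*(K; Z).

Take the total order 1 < 2 < 3 < 4 < 5 < 6 < 7 < 8 < 9 on the vertex set. Then K (dimension 1) consists of the simplices:

  0-simplices (9): [1], [2], [3], [4], [5], [6], [7], [8], [9]
  1-simplices (12): [1,4], [1,8], [2,3], [2,4], [3,4], [4,5], [4,6], [4,7], [4,8], [4,9], [5,6], [7,9]

Hence C_0 ≅ Z^9, C_1 ≅ Z^12.

The boundary map ∂_1: C_1 → C_0 maps an edge to its endpoints' difference, ∂[p,q] = q − p.
The resulting 9×12 matrix has rank 8, and its Smith normal form has invariant factors (1,1,1,1,1,1,1,1).

Computing H_k = (kernel of ∂_k) / (image of ∂_{k+1}):

  H_0: rank C_0 − rank ∂_1 = 9 − 8 = 1, and the invariant factors of ∂_1 are all 1, so H_0 ≅ Z.
  H_1: rank ker ∂_1 − rank ∂_2 = (12 − 8) − 0 = 4, and there is no ∂_2, so H_1 ≅ Z^4.

H_0 ≅ Z,  H_1 ≅ Z^4.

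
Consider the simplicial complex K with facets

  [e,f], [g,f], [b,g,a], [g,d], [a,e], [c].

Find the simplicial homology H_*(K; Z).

Fix the vertex order a < b < c < d < e < f < g and write every simplex with vertices in increasing order. Then dim K = 2 and the simplices of K are:

  0-simplices (7): a, b, c, d, e, f, g
  1-simplices (7): ab, ae, ag, bg, dg, ef, fg
  2-simplices (1): abg

giving chain groups C_0 ≅ Z^7, C_1 ≅ Z^7, C_2 ≅ Z^1.

The boundary map ∂_1: C_1 → C_0 is given by ∂[p,q] = [q] − [p].
The 7×7 boundary matrix has rank 5 and Smith normal form diag(1,1,1,1,1).

Boundary ∂_2: C_2 → C_1 maps a triangle to the signed sum of its edges. For instance
  ∂abg = bg − ag + ab.
This gives a 7×1 integer matrix of rank 1; reducing to Smith normal form yields diagonal entries (1).

From H_k ≅ ker(∂_k) / im(∂_{k+1}) we obtain:

  H_0: rank C_0 − rank ∂_1 = 7 − 5 = 2, and the invariant factors of ∂_1 are all 1, so H_0 = Z^2.
  H_1: rank ker ∂_1 − rank ∂_2 = (7 − 5) − 1 = 1, and the invariant factors of ∂_2 are all 1, so H_1 = Z.
  H_2: rank ker ∂_2 − rank ∂_3 = (1 − 1) − 0 = 0, and there is no ∂_3, so H_2 = 0.

As a check, the Euler characteristic is 7 − 7 + 1 = 1, which agrees with 2 − 1 + 0 = 1.

H_0 ≅ Z^2,  H_1 ≅ Z,  H_2 = 0.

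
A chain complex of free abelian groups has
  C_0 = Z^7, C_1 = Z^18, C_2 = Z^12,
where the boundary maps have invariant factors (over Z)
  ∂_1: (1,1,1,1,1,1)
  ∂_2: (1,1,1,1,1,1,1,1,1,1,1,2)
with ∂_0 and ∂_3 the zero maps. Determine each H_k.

H_0: b_0 = 7 − 0 − 6 = 1; torsion from ∂_1 factors > 1: none. So H_0 = Z.
H_1: b_1 = 18 − 6 − 12 = 0; torsion from ∂_2 factors > 1: [2]. So H_1 = Z/2Z.
H_2: b_2 = 12 − 12 − 0 = 0; torsion from ∂_3 factors > 1: none. So H_2 = 0.

H_0 = Z,  H_1 = Z/2Z,  H_2 = 0.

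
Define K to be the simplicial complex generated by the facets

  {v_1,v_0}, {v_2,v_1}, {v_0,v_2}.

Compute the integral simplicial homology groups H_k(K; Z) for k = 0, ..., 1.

H_0 ≅ Z,  H_1 ≅ Z.

K has 3 vertices, 3 edges.
rank ∂_0 = 0, rank ∂_1 = 2 ⇒ b_0 = 3 − 0 − 2 = 1; all invariant factors of ∂_1 are 1 so no torsion. So H_0 = Z.
rank ∂_1 = 2, rank ∂_2 = 0 ⇒ b_1 = 3 − 2 − 0 = 1. So H_1 = Z.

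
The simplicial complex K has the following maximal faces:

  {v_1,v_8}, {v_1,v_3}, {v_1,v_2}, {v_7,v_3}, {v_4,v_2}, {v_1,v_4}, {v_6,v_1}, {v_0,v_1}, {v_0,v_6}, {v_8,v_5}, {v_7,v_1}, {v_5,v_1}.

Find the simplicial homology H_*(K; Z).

Fix the vertex order v_0 < v_1 < v_2 < v_3 < v_4 < v_5 < v_6 < v_7 < v_8 and write every simplex with vertices in increasing order. Then dim K = 1 and the simplices of K are:

  0-simplices (9): [v_0], [v_1], [v_2], [v_3], [v_4], [v_5], [v_6], [v_7], [v_8]
  1-simplices (12): [v_0,v_1], [v_0,v_6], [v_1,v_2], [v_1,v_3], [v_1,v_4], [v_1,v_5], [v_1,v_6], [v_1,v_7], [v_1,v_8], [v_2,v_4], [v_3,v_7], [v_5,v_8]

Hence C_0 ≅ Z^9, C_1 ≅ Z^12.

Boundary ∂_1: C_1 → C_0 is given by ∂[p,q] = [q] − [p]. For instance
  ∂[v_2,v_4] = [v_4] − [v_2].
The resulting 9×12 matrix has rank 8, and its Smith normal form has invariant factors (1,1,1,1,1,1,1,1).

Computing H_k = (kernel of ∂_k) / (image of ∂_{k+1}):

  H_0: rank C_0 − rank ∂_1 = 9 − 8 = 1, and the invariant factors of ∂_1 are all 1, so H_0 = Z.
  H_1: rank ker ∂_1 − rank ∂_2 = (12 − 8) − 0 = 4, and there is no ∂_2, so H_1 = Z^4.

H_0 = Z,  H_1 = Z^4.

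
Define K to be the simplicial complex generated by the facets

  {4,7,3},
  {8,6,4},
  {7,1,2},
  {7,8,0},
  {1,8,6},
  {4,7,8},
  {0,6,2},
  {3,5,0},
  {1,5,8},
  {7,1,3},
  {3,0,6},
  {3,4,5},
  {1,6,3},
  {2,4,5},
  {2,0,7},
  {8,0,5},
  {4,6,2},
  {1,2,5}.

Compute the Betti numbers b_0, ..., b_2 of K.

b_0 = 1, b_1 = 2, b_2 = 1.

Fix the vertex order 0 < 1 < 2 < 3 < 4 < 5 < 6 < 7 < 8 and write every simplex with vertices in increasing order. Then dim K = 2 and the simplices of K are:

  0-simplices (9): [0], [1], [2], [3], [4], [5], [6], [7], [8]
  1-simplices (27): (27 of them)
  2-simplices (18): [0,2,6], [0,2,7], [0,3,5], [0,3,6], [0,5,8], [0,7,8], [1,2,5], [1,2,7], [1,3,6], [1,3,7], [1,5,8], [1,6,8], [2,4,5], [2,4,6], [3,4,5], [3,4,7], [4,6,8], [4,7,8]

so the chain groups are C_0 ≅ Z^9, C_1 ≅ Z^27, C_2 ≅ Z^18.

The boundary map ∂_1: C_1 → C_0 sends each edge [p,q] (with p < q) to q − p. For instance
  ∂[2,5] = [5] − [2].
This gives a 9×27 integer matrix of rank 8; reducing to Smith normal form yields diagonal entries (1,1,1,1,1,1,1,1).

The boundary map ∂_2: C_2 → C_1 maps a triangle to the signed sum of its edges. For instance
  ∂[0,5,8] = [5,8] − [0,8] + [0,5],
  ∂[1,2,7] = [2,7] − [1,7] + [1,2].
This gives a 27×18 integer matrix of rank 17; reducing to Smith normal form yields diagonal entries (1,1,1,1,1,1,1,1,1,1,1,1,1,1,1,1,1).

Now H_k = ker ∂_k / im ∂_{k+1}, so:

  H_0: rank C_0 − rank ∂_1 = 9 − 8 = 1, and the invariant factors of ∂_1 are all 1, so H_0 ≅ Z.
  H_1: rank ker ∂_1 − rank ∂_2 = (27 − 8) − 17 = 2, and the invariant factors of ∂_2 are all 1, so H_1 ≅ Z^2.
  H_2: rank ker ∂_2 − rank ∂_3 = (18 − 17) − 0 = 1, and there is no ∂_3, so H_2 ≅ Z.

Hence the Betti numbers are b_0 = 1, b_1 = 2, b_2 = 1.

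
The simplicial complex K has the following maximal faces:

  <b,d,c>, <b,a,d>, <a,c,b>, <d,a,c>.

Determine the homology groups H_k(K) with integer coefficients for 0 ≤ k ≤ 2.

Order the vertices as a < b < c < d. Listing each simplex with vertices in this order, K has dimension 2 with simplices:

  0-simplices (4): a, b, c, d
  1-simplices (6): ab, ac, ad, bc, bd, cd
  2-simplices (4): abc, abd, acd, bcd

so the chain groups are C_0 ≅ Z^4, C_1 ≅ Z^6, C_2 ≅ Z^4.

∂_1: C_1 → C_0 maps an edge to its endpoints' difference, ∂[p,q] = q − p.
The 4×6 boundary matrix has rank 3 and Smith normal form diag(1,1,1).

∂_2: C_2 → C_1 acts by ∂[p,q,r] = [q,r] − [p,r] + [p,q]. For instance
  ∂acd = cd − ad + ac,
  ∂bcd = cd − bd + bc.
The 6×4 boundary matrix has rank 3 and Smith normal form diag(1,1,1).

Now H_k = ker ∂_k / im ∂_{k+1}, so:

  H_0: rank C_0 − rank ∂_1 = 4 − 3 = 1, and the invariant factors of ∂_1 are all 1, so H_0 ≅ Z.
  H_1: rank ker ∂_1 − rank ∂_2 = (6 − 3) − 3 = 0, and the invariant factors of ∂_2 are all 1, so H_1 ≅ 0.
  H_2: rank ker ∂_2 − rank ∂_3 = (4 − 3) − 0 = 1, and there is no ∂_3, so H_2 ≅ Z.

(K is a triangulation of the 2-sphere S^2.)

H_0 = Z,  H_1 = 0,  H_2 = Z.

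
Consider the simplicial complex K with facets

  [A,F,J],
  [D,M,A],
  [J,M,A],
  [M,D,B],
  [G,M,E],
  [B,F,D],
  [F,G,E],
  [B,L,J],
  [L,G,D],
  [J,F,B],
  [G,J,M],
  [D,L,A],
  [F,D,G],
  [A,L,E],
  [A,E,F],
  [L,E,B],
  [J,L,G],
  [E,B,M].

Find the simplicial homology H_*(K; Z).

Fix the vertex order A < B < D < E < F < G < J < L < M and write every simplex with vertices in increasing order. Then dim K = 2 and the simplices of K are:

  0-simplices (9): A, B, D, E, F, G, J, L, M
  1-simplices (27): AD, AE, AF, AJ, AL, AM, BD, BE, BF, BJ, BL, BM, DF, DG, DL, DM, EF, EG, EL, EM, FG, FJ, GJ, GL, GM, JL, JM
  2-simplices (18): ADL, ADM, AEF, AEL, AFJ, AJM, BDF, BDM, BEL, BEM, BFJ, BJL, DFG, DGL, EFG, EGM, GJL, GJM

so the chain groups are C_0 ≅ Z^9, C_1 ≅ Z^27, C_2 ≅ Z^18.

∂_1: C_1 → C_0 maps an edge to its endpoints' difference, ∂[p,q] = q − p. For instance
  ∂GM = M − G.
The resulting 9×27 matrix has rank 8, and its Smith normal form has invariant factors (1,1,1,1,1,1,1,1).

The boundary map ∂_2: C_2 → C_1 sends each 2-simplex [p,q,r] to [q,r] − [p,r] + [p,q]. For instance
  ∂AEL = EL − AL + AE,
  ∂ADM = DM − AM + AD.
As a 27×18 matrix over Z this has rank 17, with invariant factors (1,1,1,1,1,1,1,1,1,1,1,1,1,1,1,1,1).

Reading off H_k = ker ∂_k / im ∂_{k+1}:

  H_0: rank C_0 − rank ∂_1 = 9 − 8 = 1, and the invariant factors of ∂_1 are all 1, so H_0 = Z.
  H_1: rank ker ∂_1 − rank ∂_2 = (27 − 8) − 17 = 2, and the invariant factors of ∂_2 are all 1, so H_1 = Z^2.
  H_2: rank ker ∂_2 − rank ∂_3 = (18 − 17) − 0 = 1, and there is no ∂_3, so H_2 = Z.

As a check, the Euler characteristic is 9 − 27 + 18 = 0, which agrees with 1 − 2 + 1 = 0.
(K is a triangulation of the torus T^2.)

H_0 ≅ Z,  H_1 ≅ Z^2,  H_2 ≅ Z.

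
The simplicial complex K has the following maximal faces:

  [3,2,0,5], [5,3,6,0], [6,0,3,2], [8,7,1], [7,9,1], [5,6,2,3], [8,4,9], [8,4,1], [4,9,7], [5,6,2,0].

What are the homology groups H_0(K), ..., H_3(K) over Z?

Fix the vertex order 0 < 1 < 2 < 3 < 4 < 5 < 6 < 7 < 8 < 9 and write every simplex with vertices in increasing order. Then dim K = 3 and the simplices of K are:

  0-simplices (10): [0], [1], [2], [3], [4], [5], [6], [7], [8], [9]
  1-simplices (20): [0,2], [0,3], [0,5], [0,6], [1,4], [1,7], [1,8], [1,9], [2,3], [2,5], [2,6], [3,5], [3,6], [4,7], [4,8], [4,9], [5,6], [7,8], [7,9], [8,9]
  2-simplices (15): [0,2,3], [0,2,5], [0,2,6], [0,3,5], [0,3,6], [0,5,6], [1,4,8], [1,7,8], [1,7,9], [2,3,5], [2,3,6], [2,5,6], [3,5,6], [4,7,9], [4,8,9]
  3-simplices (5): [0,2,3,5], [0,2,3,6], [0,2,5,6], [0,3,5,6], [2,3,5,6]

so the chain groups are C_0 ≅ Z^10, C_1 ≅ Z^20, C_2 ≅ Z^15, C_3 ≅ Z^5.

∂_1: C_1 → C_0 is given by ∂[p,q] = [q] − [p]. For instance
  ∂[0,5] = [5] − [0].
The resulting 10×20 matrix has rank 8, and its Smith normal form has invariant factors (1,1,1,1,1,1,1,1).

∂_2: C_2 → C_1 maps a triangle to the signed sum of its edges. For instance
  ∂[1,4,8] = [4,8] − [1,8] + [1,4],
  ∂[4,8,9] = [8,9] − [4,9] + [4,8].
The resulting 20×15 matrix has rank 11, and its Smith normal form has invariant factors (1,1,1,1,1,1,1,1,1,1,1).

The boundary map ∂_3: C_3 → C_2 sends each 3-simplex σ to the alternating sum Σ_i (−1)^i (σ with its i-th vertex removed). For instance
  ∂[0,2,3,5] = [2,3,5] − [0,3,5] + [0,2,5] − [0,2,3],
  ∂[0,3,5,6] = [3,5,6] − [0,5,6] + [0,3,6] − [0,3,5].
This gives a 15×5 integer matrix of rank 4; reducing to Smith normal form yields diagonal entries (1,1,1,1).

Now H_k = ker ∂_k / im ∂_{k+1}, so:

  H_0: rank C_0 − rank ∂_1 = 10 − 8 = 2, and the invariant factors of ∂_1 are all 1, so H_0 ≅ Z^2.
  H_1: rank ker ∂_1 − rank ∂_2 = (20 − 8) − 11 = 1, and the invariant factors of ∂_2 are all 1, so H_1 ≅ Z.
  H_2: rank ker ∂_2 − rank ∂_3 = (15 − 11) − 4 = 0, and the invariant factors of ∂_3 are all 1, so H_2 ≅ 0.
  H_3: rank ker ∂_3 − rank ∂_4 = (5 − 4) − 0 = 1, and there is no ∂_4, so H_3 ≅ Z.

As a check, the Euler characteristic is 10 − 20 + 15 − 5 = 0, which agrees with 2 − 1 + 0 − 1 = 0.
(K is a triangulation of the disjoint union of the Möbius band and the 3-sphere S^3.)

H_0 = Z^2,  H_1 = Z,  H_2 = 0,  H_3 = Z.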